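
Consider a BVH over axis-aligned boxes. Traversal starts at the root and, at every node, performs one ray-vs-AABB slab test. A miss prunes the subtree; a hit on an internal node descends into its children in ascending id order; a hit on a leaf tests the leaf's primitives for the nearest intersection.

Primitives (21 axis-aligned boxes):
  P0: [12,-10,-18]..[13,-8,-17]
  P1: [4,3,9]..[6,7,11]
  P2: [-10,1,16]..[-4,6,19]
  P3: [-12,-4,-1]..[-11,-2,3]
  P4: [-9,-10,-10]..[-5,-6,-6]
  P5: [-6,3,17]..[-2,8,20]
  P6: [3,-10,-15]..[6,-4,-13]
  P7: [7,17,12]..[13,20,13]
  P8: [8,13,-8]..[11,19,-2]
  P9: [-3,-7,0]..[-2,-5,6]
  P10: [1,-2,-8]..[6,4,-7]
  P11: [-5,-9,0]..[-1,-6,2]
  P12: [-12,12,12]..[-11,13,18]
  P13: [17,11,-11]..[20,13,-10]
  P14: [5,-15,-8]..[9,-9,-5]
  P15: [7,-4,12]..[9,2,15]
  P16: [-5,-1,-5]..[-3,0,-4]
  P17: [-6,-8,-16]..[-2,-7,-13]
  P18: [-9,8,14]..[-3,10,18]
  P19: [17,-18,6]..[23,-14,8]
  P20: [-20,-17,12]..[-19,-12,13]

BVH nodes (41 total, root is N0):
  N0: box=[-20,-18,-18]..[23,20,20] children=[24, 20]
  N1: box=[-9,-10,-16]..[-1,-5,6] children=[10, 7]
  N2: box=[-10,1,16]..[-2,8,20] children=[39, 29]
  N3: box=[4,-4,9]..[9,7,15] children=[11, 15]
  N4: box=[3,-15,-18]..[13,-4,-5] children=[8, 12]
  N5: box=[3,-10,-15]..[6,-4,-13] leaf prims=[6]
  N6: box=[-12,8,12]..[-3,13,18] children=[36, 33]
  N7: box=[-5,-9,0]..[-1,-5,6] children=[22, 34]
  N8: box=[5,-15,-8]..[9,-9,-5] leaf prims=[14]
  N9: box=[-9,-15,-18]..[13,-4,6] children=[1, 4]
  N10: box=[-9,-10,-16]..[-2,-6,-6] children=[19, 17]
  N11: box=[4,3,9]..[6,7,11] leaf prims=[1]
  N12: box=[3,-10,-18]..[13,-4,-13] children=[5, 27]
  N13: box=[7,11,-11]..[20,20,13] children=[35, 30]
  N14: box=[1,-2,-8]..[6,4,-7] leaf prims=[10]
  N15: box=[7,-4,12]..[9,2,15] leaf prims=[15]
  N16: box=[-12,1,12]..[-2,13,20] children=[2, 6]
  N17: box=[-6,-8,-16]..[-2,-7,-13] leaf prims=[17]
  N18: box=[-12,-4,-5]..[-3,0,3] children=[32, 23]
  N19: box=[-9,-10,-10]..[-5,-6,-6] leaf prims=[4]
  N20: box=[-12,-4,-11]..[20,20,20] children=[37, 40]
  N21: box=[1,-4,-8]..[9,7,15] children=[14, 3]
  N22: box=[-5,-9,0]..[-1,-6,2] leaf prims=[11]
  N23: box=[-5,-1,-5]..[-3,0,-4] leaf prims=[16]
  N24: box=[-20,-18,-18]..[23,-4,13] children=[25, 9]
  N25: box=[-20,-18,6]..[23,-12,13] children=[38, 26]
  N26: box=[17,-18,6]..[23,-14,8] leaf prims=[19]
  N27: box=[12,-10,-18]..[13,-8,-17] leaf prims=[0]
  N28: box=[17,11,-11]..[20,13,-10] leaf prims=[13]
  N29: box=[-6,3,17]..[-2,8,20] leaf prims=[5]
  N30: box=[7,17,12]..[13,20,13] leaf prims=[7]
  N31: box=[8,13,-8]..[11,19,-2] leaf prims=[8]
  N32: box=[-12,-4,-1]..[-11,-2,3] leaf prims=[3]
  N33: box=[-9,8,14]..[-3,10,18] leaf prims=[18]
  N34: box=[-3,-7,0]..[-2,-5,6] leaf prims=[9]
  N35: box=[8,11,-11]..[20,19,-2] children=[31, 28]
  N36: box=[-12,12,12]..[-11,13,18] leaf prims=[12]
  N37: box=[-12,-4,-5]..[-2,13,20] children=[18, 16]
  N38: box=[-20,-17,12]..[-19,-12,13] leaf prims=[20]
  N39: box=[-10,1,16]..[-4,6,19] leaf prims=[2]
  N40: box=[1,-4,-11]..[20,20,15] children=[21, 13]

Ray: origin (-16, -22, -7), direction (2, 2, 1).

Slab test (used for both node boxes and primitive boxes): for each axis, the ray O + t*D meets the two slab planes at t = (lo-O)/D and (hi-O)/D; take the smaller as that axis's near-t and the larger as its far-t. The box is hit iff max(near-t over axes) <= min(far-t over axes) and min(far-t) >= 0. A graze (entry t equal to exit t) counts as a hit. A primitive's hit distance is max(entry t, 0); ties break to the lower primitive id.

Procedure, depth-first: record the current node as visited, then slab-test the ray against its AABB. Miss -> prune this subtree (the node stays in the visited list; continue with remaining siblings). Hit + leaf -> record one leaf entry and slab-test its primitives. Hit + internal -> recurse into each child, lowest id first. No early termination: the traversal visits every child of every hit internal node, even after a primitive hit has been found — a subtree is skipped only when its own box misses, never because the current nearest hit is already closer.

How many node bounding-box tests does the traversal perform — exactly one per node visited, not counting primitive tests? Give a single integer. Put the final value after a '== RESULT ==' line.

Walk:
N0 x:[-2,39/2] y:[2,21] z:[-11,27] -> hit [2,39/2], descend [20, 24]
  N20 x:[2,18] y:[9,21] z:[-4,27] -> hit [9,18], descend [37, 40]
    N37 x:[2,7] y:[9,35/2] z:[2,27] -> miss, prune
    N40 x:[17/2,18] y:[9,21] z:[-4,22] -> hit [9,18], descend [13, 21]
      N13 x:[23/2,18] y:[33/2,21] z:[-4,20] -> hit [33/2,18], descend [30, 35]
        N30 x:[23/2,29/2] y:[39/2,21] z:[19,20] -> miss, prune
        N35 x:[12,18] y:[33/2,41/2] z:[-4,5] -> miss, prune
      N21 x:[17/2,25/2] y:[9,29/2] z:[-1,22] -> hit [9,25/2], descend [3, 14]
        N3 x:[10,25/2] y:[9,29/2] z:[16,22] -> miss, prune
        N14 x:[17/2,11] y:[10,13] z:[-1,0] -> miss, prune
  N24 x:[-2,39/2] y:[2,9] z:[-11,20] -> hit [2,9], descend [9, 25]
    N9 x:[7/2,29/2] y:[7/2,9] z:[-11,13] -> hit [7/2,9], descend [1, 4]
      N1 x:[7/2,15/2] y:[6,17/2] z:[-9,13] -> hit [6,15/2], descend [7, 10]
        N7 x:[11/2,15/2] y:[13/2,17/2] z:[7,13] -> hit [7,15/2], descend [22, 34]
          N22 x:[11/2,15/2] y:[13/2,8] z:[7,9] -> hit [7,15/2] leaf, test {P11@t=7}
          N34 x:[13/2,7] y:[15/2,17/2] z:[7,13] -> miss, prune
        N10 x:[7/2,7] y:[6,8] z:[-9,1] -> miss, prune
      N4 x:[19/2,29/2] y:[7/2,9] z:[-11,2] -> miss, prune
    N25 x:[-2,39/2] y:[2,5] z:[13,20] -> miss, prune

Visited [0, 20, 37, 40, 13, 30, 35, 21, 3, 14, 24, 9, 1, 7, 22, 34, 10, 4, 25]. Tests: 19 box, 1 leaf. Nearest: P11.

== RESULT ==
19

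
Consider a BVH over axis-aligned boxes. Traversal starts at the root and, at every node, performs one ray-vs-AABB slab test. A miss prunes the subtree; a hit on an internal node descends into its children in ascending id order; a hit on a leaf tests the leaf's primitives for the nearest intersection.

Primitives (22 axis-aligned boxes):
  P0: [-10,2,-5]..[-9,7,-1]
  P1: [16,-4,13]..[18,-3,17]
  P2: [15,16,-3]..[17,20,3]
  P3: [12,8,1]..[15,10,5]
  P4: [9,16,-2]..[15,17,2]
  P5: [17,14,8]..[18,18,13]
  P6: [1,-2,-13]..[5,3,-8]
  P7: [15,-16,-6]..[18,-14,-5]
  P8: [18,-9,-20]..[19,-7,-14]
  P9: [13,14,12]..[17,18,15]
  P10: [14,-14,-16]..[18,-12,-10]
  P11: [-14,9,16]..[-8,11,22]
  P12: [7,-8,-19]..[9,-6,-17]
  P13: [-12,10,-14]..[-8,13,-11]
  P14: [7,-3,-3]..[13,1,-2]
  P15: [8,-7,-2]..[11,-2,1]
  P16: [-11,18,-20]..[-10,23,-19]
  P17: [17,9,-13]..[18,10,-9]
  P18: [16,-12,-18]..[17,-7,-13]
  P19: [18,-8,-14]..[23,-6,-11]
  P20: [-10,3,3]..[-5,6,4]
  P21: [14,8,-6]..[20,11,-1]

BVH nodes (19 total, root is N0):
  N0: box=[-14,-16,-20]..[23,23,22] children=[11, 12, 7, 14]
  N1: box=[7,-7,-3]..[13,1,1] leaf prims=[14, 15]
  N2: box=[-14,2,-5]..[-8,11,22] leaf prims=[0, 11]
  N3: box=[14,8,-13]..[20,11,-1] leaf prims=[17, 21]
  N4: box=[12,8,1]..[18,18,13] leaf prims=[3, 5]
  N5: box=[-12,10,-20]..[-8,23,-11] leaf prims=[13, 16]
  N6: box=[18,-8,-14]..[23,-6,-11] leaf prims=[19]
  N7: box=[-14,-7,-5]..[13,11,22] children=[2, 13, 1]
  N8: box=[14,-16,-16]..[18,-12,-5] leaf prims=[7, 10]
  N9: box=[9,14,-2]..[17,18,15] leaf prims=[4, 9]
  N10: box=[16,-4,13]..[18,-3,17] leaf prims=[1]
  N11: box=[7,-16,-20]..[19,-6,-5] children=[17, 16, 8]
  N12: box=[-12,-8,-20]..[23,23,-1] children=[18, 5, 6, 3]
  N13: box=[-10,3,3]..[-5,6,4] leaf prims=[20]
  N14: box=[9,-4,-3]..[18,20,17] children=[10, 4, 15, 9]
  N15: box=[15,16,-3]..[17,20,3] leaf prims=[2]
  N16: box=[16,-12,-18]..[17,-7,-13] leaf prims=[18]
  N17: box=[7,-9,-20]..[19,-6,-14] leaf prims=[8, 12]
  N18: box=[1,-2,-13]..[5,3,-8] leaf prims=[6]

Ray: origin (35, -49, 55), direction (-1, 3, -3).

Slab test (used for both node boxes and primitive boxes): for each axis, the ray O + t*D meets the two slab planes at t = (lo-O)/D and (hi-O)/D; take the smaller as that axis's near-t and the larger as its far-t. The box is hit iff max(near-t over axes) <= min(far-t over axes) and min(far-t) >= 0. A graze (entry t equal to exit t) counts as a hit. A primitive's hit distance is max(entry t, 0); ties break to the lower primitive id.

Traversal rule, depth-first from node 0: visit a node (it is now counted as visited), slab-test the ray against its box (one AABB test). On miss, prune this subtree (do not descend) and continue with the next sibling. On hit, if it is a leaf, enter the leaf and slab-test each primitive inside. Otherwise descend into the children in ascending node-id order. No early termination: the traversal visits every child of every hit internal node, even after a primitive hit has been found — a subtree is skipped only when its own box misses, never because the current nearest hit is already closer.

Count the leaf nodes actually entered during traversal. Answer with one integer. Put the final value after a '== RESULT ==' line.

Trace the traversal:
N0 x:[12,49] y:[11,24] z:[11,25] -> hit [12,24], descend [7, 11, 12, 14]
  N7 x:[22,49] y:[14,20] z:[11,20] -> miss, prune
  N11 x:[16,28] y:[11,43/3] z:[20,25] -> miss, prune
  N12 x:[12,47] y:[41/3,24] z:[56/3,25] -> hit [56/3,24], descend [3, 5, 6, 18]
    N3 x:[15,21] y:[19,20] z:[56/3,68/3] -> hit [19,20] leaf, test {P17(miss), P21@t=19}
    N5 x:[43,47] y:[59/3,24] z:[22,25] -> miss, prune
    N6 x:[12,17] y:[41/3,43/3] z:[22,23] -> miss, prune
    N18 x:[30,34] y:[47/3,52/3] z:[21,68/3] -> miss, prune
  N14 x:[17,26] y:[15,23] z:[38/3,58/3] -> hit [17,58/3], descend [4, 9, 10, 15]
    N4 x:[17,23] y:[19,67/3] z:[14,18] -> miss, prune
    N9 x:[18,26] y:[21,67/3] z:[40/3,19] -> miss, prune
    N10 x:[17,19] y:[15,46/3] z:[38/3,14] -> miss, prune
    N15 x:[18,20] y:[65/3,23] z:[52/3,58/3] -> miss, prune

13 AABB tests over nodes [0, 7, 11, 12, 3, 5, 6, 18, 14, 4, 9, 10, 15]; 1 leaf entered; closest P21.

== RESULT ==
1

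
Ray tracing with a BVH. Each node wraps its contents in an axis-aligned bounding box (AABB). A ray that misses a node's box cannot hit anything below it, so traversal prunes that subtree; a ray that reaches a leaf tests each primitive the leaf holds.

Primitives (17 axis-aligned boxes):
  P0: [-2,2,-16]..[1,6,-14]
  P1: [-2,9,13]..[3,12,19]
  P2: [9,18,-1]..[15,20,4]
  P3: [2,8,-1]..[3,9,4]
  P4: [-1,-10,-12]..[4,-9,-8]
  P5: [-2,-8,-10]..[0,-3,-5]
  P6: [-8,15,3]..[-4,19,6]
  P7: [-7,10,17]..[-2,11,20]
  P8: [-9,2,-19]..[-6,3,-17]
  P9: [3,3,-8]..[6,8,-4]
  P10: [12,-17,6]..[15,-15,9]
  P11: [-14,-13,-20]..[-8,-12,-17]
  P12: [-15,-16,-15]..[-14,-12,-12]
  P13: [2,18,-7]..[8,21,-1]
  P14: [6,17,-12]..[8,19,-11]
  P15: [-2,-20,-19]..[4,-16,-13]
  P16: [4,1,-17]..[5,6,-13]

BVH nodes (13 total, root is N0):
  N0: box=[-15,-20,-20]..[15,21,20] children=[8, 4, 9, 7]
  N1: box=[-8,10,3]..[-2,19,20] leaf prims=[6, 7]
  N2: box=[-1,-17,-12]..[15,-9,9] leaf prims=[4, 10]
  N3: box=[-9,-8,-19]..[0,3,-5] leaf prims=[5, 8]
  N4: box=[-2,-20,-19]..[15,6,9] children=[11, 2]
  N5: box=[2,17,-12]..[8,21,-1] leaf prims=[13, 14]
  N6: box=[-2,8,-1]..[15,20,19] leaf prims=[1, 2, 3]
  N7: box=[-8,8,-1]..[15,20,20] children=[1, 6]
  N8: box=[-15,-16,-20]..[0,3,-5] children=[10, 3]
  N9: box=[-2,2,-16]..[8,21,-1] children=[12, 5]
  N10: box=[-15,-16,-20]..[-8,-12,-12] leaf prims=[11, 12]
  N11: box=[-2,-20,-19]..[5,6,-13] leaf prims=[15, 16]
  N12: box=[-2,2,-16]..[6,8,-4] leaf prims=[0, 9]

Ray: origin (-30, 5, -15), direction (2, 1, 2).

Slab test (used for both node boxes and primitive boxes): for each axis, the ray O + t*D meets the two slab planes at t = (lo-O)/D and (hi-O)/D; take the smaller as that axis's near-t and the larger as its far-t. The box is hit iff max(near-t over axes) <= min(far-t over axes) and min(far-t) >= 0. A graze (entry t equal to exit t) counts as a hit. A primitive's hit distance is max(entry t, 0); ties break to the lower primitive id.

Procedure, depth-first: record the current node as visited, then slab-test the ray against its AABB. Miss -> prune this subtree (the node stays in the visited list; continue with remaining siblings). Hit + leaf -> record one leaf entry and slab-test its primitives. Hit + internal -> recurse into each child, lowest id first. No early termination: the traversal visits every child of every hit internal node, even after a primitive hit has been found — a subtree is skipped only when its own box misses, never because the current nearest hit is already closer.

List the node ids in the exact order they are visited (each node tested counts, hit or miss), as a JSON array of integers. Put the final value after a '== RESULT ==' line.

Traverse from the root:
N0 x:[15/2,45/2] y:[-25,16] z:[-5/2,35/2] -> hit [15/2,16], descend [4, 7, 8, 9]
  N4 x:[14,45/2] y:[-25,1] z:[-2,12] -> miss, prune
  N7 x:[11,45/2] y:[3,15] z:[7,35/2] -> hit [11,15], descend [1, 6]
    N1 x:[11,14] y:[5,14] z:[9,35/2] -> hit [11,14] leaf, test {P6(miss), P7(miss)}
    N6 x:[14,45/2] y:[3,15] z:[7,17] -> hit [14,15] leaf, test {P1(miss), P2(miss), P3(miss)}
  N8 x:[15/2,15] y:[-21,-2] z:[-5/2,5] -> miss, prune
  N9 x:[14,19] y:[-3,16] z:[-1/2,7] -> miss, prune

7 AABB tests over nodes [0, 4, 7, 1, 6, 8, 9]; 2 leaves entered; closest miss.

== RESULT ==
[0, 4, 7, 1, 6, 8, 9]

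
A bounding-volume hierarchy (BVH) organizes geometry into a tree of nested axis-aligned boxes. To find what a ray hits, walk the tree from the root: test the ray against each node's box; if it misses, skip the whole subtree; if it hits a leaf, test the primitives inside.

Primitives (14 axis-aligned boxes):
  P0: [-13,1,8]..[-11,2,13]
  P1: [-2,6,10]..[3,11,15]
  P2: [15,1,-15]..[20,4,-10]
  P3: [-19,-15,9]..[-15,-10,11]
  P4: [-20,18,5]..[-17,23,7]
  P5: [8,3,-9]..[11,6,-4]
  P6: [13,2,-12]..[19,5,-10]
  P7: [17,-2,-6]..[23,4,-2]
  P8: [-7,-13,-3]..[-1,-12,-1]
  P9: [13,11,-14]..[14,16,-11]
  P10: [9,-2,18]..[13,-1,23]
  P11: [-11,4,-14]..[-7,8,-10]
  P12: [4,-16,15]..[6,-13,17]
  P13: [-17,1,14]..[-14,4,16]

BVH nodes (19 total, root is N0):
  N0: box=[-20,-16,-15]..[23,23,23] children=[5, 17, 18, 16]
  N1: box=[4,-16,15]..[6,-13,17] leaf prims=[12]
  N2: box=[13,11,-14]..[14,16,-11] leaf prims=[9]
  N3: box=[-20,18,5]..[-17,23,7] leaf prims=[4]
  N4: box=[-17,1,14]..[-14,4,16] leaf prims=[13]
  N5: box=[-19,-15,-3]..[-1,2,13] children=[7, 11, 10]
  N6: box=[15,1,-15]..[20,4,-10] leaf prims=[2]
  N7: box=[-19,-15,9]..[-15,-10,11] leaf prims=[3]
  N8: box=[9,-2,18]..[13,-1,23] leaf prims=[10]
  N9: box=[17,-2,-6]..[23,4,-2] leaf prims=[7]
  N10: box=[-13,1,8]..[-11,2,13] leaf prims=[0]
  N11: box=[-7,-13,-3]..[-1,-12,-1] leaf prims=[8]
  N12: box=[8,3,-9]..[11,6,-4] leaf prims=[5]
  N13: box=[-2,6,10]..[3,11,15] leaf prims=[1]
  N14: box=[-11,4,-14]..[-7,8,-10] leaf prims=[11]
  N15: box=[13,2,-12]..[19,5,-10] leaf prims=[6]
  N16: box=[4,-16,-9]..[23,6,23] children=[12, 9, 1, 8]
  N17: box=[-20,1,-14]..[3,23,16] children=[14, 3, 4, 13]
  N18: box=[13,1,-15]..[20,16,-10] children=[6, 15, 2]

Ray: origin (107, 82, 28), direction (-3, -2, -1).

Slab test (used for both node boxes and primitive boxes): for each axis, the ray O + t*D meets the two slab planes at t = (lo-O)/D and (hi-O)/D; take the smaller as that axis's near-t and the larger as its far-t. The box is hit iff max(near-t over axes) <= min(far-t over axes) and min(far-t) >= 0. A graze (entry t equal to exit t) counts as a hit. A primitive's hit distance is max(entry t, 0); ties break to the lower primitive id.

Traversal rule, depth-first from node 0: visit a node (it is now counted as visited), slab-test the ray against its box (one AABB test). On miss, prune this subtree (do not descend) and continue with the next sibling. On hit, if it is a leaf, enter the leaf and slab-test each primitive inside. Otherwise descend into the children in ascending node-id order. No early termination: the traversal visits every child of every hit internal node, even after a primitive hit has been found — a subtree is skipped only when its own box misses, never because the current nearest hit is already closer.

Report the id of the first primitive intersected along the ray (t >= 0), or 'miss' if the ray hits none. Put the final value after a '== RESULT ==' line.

Trace the traversal:
N0 x:[28,127/3] y:[59/2,49] z:[5,43] -> hit [59/2,127/3], descend [5, 16, 17, 18]
  N5 x:[36,42] y:[40,97/2] z:[15,31] -> miss, prune
  N16 x:[28,103/3] y:[38,49] z:[5,37] -> miss, prune
  N17 x:[104/3,127/3] y:[59/2,81/2] z:[12,42] -> hit [104/3,81/2], descend [3, 4, 13, 14]
    N3 x:[124/3,127/3] y:[59/2,32] z:[21,23] -> miss, prune
    N4 x:[121/3,124/3] y:[39,81/2] z:[12,14] -> miss, prune
    N13 x:[104/3,109/3] y:[71/2,38] z:[13,18] -> miss, prune
    N14 x:[38,118/3] y:[37,39] z:[38,42] -> hit [38,39] leaf, test {P11@t=38}
  N18 x:[29,94/3] y:[33,81/2] z:[38,43] -> miss, prune

order=[0, 5, 16, 17, 3, 4, 13, 14, 18]  |boxes|=9  |leaves|=1  hit=P11

== RESULT ==
11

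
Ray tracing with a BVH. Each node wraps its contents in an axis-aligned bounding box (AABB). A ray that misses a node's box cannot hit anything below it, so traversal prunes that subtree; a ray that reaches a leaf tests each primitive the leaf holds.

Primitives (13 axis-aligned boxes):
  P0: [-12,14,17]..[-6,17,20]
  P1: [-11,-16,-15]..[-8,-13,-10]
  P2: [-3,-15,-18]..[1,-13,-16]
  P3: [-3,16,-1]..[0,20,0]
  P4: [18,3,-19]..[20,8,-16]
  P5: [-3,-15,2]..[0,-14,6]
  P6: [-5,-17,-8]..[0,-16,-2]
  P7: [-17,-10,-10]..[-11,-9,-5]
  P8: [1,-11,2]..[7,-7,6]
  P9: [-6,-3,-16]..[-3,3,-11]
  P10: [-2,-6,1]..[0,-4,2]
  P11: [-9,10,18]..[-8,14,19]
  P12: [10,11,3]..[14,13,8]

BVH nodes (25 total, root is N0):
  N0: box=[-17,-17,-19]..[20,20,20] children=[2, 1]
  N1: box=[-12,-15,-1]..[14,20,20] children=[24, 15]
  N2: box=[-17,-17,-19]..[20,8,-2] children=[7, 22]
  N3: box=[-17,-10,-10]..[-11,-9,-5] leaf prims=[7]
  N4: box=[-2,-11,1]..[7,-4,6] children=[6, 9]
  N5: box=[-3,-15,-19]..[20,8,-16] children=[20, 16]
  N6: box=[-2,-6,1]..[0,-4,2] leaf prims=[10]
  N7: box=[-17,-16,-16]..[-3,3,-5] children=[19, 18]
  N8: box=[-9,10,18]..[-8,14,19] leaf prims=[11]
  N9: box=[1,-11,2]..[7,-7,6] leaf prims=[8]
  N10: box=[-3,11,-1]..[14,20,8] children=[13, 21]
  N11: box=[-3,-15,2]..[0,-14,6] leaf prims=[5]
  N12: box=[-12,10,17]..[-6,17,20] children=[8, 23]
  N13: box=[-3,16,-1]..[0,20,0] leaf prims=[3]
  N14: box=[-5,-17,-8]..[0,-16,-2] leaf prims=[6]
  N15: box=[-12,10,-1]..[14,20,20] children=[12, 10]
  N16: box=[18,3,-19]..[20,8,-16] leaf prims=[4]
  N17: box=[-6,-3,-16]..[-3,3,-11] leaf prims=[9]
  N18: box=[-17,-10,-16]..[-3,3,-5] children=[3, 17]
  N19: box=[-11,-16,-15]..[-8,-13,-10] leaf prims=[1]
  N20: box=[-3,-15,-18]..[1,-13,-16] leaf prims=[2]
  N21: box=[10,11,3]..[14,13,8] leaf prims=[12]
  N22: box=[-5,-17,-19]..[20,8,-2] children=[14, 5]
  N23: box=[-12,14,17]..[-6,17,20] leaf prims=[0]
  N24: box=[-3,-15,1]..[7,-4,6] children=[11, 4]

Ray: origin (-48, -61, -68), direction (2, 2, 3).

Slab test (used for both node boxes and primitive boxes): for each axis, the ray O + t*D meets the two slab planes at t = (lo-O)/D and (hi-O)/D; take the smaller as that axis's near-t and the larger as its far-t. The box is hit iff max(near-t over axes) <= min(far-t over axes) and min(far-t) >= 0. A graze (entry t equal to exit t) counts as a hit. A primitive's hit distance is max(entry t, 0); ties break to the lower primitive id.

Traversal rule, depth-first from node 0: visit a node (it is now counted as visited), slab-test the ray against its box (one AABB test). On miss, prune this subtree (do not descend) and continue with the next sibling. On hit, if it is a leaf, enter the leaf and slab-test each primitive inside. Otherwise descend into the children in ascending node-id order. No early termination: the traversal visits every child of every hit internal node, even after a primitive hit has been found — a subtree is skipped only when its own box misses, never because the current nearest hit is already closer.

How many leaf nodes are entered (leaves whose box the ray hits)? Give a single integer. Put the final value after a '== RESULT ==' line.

Traverse from the root:
N0 x:[31/2,34] y:[22,81/2] z:[49/3,88/3] -> hit [22,88/3], descend [1, 2]
  N1 x:[18,31] y:[23,81/2] z:[67/3,88/3] -> hit [23,88/3], descend [15, 24]
    N15 x:[18,31] y:[71/2,81/2] z:[67/3,88/3] -> miss, prune
    N24 x:[45/2,55/2] y:[23,57/2] z:[23,74/3] -> hit [23,74/3], descend [4, 11]
      N4 x:[23,55/2] y:[25,57/2] z:[23,74/3] -> miss, prune
      N11 x:[45/2,24] y:[23,47/2] z:[70/3,74/3] -> hit [70/3,47/2] leaf, test {P5@t=70/3}
  N2 x:[31/2,34] y:[22,69/2] z:[49/3,22] -> hit [22,22], descend [7, 22]
    N7 x:[31/2,45/2] y:[45/2,32] z:[52/3,21] -> miss, prune
    N22 x:[43/2,34] y:[22,69/2] z:[49/3,22] -> hit [22,22], descend [5, 14]
      N5 x:[45/2,34] y:[23,69/2] z:[49/3,52/3] -> miss, prune
      N14 x:[43/2,24] y:[22,45/2] z:[20,22] -> hit [22,22] leaf, test {P6@t=22}

order=[0, 1, 15, 24, 4, 11, 2, 7, 22, 5, 14]  |boxes|=11  |leaves|=2  hit=P6

== RESULT ==
2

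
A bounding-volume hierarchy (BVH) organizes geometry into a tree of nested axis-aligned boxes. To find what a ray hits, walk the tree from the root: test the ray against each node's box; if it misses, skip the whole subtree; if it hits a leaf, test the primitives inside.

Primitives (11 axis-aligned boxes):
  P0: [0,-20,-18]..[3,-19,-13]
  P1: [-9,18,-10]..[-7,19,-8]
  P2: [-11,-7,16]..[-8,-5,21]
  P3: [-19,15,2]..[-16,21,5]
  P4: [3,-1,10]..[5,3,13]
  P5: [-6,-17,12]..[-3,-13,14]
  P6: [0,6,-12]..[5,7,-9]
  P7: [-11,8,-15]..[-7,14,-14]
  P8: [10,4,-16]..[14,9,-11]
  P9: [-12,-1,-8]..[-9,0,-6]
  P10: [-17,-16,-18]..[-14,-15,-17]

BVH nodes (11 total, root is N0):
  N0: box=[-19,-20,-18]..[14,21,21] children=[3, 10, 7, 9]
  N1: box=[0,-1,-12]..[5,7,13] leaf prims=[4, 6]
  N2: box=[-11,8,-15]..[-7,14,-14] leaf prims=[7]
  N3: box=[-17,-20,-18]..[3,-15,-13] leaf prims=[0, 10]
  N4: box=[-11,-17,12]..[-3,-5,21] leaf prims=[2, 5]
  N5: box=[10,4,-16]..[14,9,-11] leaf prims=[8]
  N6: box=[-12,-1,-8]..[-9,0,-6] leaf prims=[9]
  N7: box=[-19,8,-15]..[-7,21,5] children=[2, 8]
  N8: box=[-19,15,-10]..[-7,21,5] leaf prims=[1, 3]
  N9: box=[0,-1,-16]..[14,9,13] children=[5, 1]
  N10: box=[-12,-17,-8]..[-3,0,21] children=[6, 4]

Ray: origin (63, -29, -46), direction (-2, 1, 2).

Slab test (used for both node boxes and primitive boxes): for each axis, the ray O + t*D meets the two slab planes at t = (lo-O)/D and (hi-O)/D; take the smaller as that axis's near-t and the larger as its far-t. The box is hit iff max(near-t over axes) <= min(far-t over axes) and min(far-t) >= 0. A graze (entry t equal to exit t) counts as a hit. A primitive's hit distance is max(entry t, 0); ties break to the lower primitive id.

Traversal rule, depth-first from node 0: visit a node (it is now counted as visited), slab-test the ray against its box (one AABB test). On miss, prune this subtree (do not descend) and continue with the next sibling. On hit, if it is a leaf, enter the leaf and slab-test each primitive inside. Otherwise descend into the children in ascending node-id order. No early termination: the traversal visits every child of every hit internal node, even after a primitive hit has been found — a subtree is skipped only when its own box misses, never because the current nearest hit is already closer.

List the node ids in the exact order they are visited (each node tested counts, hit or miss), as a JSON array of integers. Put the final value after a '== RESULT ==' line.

Trace the traversal:
N0 x:[49/2,41] y:[9,50] z:[14,67/2] -> hit [49/2,67/2], descend [3, 7, 9, 10]
  N3 x:[30,40] y:[9,14] z:[14,33/2] -> miss, prune
  N7 x:[35,41] y:[37,50] z:[31/2,51/2] -> miss, prune
  N9 x:[49/2,63/2] y:[28,38] z:[15,59/2] -> hit [28,59/2], descend [1, 5]
    N1 x:[29,63/2] y:[28,36] z:[17,59/2] -> hit [29,59/2] leaf, test {P4@t=29, P6(miss)}
    N5 x:[49/2,53/2] y:[33,38] z:[15,35/2] -> miss, prune
  N10 x:[33,75/2] y:[12,29] z:[19,67/2] -> miss, prune

Visited [0, 3, 7, 9, 1, 5, 10]. Tests: 7 box, 1 leaf. Nearest: P4.

== RESULT ==
[0, 3, 7, 9, 1, 5, 10]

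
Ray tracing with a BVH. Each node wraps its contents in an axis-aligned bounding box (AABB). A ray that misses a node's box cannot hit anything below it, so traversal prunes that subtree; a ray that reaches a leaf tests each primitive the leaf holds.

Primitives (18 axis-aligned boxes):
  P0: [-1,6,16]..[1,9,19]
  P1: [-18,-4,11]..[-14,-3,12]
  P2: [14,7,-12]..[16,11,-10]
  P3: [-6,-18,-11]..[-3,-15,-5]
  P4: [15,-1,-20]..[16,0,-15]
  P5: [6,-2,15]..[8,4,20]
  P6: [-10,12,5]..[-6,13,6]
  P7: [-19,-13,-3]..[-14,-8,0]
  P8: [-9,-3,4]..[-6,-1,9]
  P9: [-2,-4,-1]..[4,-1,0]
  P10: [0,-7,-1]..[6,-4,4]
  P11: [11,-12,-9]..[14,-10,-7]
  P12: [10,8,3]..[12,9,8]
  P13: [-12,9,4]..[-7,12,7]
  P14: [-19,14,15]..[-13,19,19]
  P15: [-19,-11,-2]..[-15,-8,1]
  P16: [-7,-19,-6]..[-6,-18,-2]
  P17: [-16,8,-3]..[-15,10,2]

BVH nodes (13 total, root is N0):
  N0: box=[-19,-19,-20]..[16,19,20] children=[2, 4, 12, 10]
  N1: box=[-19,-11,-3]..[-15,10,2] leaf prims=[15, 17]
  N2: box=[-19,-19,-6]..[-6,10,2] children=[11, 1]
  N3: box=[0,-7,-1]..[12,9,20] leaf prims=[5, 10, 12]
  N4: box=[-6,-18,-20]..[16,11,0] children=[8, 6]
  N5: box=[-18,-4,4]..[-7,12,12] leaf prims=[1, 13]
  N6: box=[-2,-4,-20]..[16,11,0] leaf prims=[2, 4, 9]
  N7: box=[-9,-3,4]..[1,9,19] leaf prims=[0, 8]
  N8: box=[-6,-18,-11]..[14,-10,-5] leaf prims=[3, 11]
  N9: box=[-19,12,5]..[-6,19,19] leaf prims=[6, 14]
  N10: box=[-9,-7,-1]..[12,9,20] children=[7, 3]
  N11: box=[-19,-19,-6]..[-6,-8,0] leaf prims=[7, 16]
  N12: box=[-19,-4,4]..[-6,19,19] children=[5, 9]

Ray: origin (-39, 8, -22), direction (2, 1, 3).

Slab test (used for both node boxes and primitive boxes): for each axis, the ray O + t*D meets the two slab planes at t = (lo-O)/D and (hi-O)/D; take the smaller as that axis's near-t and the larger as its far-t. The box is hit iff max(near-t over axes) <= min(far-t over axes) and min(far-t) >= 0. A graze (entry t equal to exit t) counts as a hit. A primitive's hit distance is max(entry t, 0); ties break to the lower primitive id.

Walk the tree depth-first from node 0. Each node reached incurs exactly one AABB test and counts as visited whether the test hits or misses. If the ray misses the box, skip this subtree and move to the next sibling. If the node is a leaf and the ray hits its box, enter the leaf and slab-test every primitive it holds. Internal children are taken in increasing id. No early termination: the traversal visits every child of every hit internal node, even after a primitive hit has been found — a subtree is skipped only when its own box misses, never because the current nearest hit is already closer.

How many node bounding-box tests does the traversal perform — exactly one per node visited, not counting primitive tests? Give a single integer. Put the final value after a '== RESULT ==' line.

Trace the traversal:
N0 x:[10,55/2] y:[-27,11] z:[2/3,14] -> hit [10,11], descend [2, 4, 10, 12]
  N2 x:[10,33/2] y:[-27,2] z:[16/3,8] -> miss, prune
  N4 x:[33/2,55/2] y:[-26,3] z:[2/3,22/3] -> miss, prune
  N10 x:[15,51/2] y:[-15,1] z:[7,14] -> miss, prune
  N12 x:[10,33/2] y:[-12,11] z:[26/3,41/3] -> hit [10,11], descend [5, 9]
    N5 x:[21/2,16] y:[-12,4] z:[26/3,34/3] -> miss, prune
    N9 x:[10,33/2] y:[4,11] z:[9,41/3] -> hit [10,11] leaf, test {P6(miss), P14(miss)}

order=[0, 2, 4, 10, 12, 5, 9]  |boxes|=7  |leaves|=1  hit=miss

== RESULT ==
7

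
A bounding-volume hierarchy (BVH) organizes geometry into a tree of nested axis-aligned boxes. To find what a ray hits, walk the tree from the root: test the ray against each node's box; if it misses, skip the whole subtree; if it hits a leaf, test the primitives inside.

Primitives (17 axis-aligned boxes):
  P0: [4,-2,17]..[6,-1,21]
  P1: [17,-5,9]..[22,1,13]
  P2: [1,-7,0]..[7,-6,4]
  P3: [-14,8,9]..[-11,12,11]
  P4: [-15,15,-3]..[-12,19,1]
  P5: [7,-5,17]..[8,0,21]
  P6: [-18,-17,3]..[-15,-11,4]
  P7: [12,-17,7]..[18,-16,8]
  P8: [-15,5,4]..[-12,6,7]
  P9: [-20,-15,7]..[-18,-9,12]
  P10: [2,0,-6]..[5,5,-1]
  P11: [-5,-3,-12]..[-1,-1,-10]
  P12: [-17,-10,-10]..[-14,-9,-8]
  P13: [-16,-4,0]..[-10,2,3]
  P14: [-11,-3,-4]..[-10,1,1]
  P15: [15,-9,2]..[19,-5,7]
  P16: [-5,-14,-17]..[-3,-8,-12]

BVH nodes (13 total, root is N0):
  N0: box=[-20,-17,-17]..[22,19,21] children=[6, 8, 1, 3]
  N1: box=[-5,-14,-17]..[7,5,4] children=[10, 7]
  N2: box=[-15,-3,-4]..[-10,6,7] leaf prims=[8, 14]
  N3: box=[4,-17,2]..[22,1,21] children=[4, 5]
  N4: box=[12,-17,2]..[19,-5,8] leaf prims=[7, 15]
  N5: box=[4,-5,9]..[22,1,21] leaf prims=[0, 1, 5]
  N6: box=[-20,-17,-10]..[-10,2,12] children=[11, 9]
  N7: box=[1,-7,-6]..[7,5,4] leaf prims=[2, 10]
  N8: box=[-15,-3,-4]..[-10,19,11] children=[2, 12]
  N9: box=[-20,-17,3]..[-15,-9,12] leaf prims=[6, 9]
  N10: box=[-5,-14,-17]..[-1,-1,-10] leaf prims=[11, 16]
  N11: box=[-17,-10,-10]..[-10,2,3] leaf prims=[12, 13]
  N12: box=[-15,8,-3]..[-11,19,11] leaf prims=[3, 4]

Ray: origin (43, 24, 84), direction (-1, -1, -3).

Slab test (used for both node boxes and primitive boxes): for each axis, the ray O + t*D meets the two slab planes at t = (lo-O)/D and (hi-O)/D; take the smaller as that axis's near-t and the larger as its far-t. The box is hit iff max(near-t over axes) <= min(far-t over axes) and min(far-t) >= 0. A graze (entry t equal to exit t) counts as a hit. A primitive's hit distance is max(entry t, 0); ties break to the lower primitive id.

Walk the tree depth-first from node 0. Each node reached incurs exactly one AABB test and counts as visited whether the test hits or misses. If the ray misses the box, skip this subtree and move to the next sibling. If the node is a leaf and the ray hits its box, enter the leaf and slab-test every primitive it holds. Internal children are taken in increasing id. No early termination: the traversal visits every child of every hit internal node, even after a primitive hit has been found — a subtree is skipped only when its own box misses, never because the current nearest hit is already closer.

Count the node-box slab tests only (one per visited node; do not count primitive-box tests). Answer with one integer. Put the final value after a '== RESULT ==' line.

Walk:
N0 x:[21,63] y:[5,41] z:[21,101/3] -> hit [21,101/3], descend [1, 3, 6, 8]
  N1 x:[36,48] y:[19,38] z:[80/3,101/3] -> miss, prune
  N3 x:[21,39] y:[23,41] z:[21,82/3] -> hit [23,82/3], descend [4, 5]
    N4 x:[24,31] y:[29,41] z:[76/3,82/3] -> miss, prune
    N5 x:[21,39] y:[23,29] z:[21,25] -> hit [23,25] leaf, test {P0(miss), P1@t=71/3, P5(miss)}
  N6 x:[53,63] y:[22,41] z:[24,94/3] -> miss, prune
  N8 x:[53,58] y:[5,27] z:[73/3,88/3] -> miss, prune

7 AABB tests over nodes [0, 1, 3, 4, 5, 6, 8]; 1 leaf entered; closest P1.

== RESULT ==
7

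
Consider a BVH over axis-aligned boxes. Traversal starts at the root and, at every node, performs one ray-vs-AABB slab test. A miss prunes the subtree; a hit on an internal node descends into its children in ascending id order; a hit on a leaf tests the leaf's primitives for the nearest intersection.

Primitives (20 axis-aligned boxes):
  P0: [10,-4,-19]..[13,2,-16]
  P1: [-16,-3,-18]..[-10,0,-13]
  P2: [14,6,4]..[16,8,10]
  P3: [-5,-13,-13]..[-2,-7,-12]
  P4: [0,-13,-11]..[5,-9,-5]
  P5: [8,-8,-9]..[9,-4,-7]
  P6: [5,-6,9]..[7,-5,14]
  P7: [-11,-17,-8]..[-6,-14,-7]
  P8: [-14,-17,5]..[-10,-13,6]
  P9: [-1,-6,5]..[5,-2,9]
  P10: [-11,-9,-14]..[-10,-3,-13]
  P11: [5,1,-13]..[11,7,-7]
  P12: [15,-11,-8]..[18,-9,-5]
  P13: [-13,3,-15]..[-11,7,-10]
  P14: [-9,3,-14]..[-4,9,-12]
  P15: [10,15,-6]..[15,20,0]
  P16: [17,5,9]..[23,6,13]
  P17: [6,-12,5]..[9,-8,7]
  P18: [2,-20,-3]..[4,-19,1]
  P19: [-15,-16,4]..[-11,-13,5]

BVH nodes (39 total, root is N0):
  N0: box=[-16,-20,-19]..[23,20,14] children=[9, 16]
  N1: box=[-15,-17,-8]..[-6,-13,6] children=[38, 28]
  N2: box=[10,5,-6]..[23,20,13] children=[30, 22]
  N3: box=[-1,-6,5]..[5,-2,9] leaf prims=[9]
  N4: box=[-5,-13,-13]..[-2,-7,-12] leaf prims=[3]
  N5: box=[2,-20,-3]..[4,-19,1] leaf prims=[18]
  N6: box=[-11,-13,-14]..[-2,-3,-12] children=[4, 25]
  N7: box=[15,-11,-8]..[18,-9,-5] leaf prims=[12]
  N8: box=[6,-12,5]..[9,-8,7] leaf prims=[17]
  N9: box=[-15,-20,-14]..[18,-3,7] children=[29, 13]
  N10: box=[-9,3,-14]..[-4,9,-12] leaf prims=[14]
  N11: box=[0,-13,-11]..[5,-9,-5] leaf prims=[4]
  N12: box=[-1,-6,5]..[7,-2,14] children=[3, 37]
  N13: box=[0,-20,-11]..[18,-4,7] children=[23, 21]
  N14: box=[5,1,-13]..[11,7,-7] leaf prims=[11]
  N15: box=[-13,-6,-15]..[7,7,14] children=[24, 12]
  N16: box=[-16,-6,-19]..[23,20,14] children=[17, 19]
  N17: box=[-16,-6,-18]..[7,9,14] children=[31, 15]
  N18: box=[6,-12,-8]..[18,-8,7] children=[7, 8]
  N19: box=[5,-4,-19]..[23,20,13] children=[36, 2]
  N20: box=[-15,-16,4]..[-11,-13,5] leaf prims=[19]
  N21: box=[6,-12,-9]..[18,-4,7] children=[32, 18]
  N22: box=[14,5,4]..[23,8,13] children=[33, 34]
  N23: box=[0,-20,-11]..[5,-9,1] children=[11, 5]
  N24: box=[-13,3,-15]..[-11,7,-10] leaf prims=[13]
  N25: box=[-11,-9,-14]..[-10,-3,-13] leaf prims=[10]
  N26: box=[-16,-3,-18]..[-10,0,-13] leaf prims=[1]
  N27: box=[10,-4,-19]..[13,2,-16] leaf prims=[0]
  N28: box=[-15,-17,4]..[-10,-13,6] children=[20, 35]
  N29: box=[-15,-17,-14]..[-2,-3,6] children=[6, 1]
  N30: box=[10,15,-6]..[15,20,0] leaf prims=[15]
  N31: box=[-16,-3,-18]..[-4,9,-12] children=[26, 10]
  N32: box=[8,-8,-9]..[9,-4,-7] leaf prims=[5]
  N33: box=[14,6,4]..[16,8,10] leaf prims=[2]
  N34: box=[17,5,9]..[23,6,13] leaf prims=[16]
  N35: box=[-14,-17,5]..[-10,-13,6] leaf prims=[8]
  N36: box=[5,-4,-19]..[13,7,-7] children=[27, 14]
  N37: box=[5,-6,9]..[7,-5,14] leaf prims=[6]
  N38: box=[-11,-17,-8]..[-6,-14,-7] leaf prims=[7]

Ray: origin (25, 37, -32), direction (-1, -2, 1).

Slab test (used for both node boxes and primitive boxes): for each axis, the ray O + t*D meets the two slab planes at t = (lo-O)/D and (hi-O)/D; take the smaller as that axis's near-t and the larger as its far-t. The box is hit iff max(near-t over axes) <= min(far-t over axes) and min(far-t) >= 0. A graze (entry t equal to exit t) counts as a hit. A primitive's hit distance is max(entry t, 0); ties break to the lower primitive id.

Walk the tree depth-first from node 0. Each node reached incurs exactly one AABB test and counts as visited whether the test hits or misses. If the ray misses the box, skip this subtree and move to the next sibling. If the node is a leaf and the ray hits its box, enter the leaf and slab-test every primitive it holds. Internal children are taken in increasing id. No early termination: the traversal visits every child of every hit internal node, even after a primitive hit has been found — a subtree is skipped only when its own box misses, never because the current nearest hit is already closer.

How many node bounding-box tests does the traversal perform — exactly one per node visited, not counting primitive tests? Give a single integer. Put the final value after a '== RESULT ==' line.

Walk:
N0 x:[2,41] y:[17/2,57/2] z:[13,46] -> hit [13,57/2], descend [9, 16]
  N9 x:[7,40] y:[20,57/2] z:[18,39] -> hit [20,57/2], descend [13, 29]
    N13 x:[7,25] y:[41/2,57/2] z:[21,39] -> hit [21,25], descend [21, 23]
      N21 x:[7,19] y:[41/2,49/2] z:[23,39] -> miss, prune
      N23 x:[20,25] y:[23,57/2] z:[21,33] -> hit [23,25], descend [5, 11]
        N5 x:[21,23] y:[28,57/2] z:[29,33] -> miss, prune
        N11 x:[20,25] y:[23,25] z:[21,27] -> hit [23,25] leaf, test {P4@t=23}
    N29 x:[27,40] y:[20,27] z:[18,38] -> hit [27,27], descend [1, 6]
      N1 x:[31,40] y:[25,27] z:[24,38] -> miss, prune
      N6 x:[27,36] y:[20,25] z:[18,20] -> miss, prune
  N16 x:[2,41] y:[17/2,43/2] z:[13,46] -> hit [13,43/2], descend [17, 19]
    N17 x:[18,41] y:[14,43/2] z:[14,46] -> hit [18,43/2], descend [15, 31]
      N15 x:[18,38] y:[15,43/2] z:[17,46] -> hit [18,43/2], descend [12, 24]
        N12 x:[18,26] y:[39/2,43/2] z:[37,46] -> miss, prune
        N24 x:[36,38] y:[15,17] z:[17,22] -> miss, prune
      N31 x:[29,41] y:[14,20] z:[14,20] -> miss, prune
    N19 x:[2,20] y:[17/2,41/2] z:[13,45] -> hit [13,20], descend [2, 36]
      N2 x:[2,15] y:[17/2,16] z:[26,45] -> miss, prune
      N36 x:[12,20] y:[15,41/2] z:[13,25] -> hit [15,20], descend [14, 27]
        N14 x:[14,20] y:[15,18] z:[19,25] -> miss, prune
        N27 x:[12,15] y:[35/2,41/2] z:[13,16] -> miss, prune

Visited [0, 9, 13, 21, 23, 5, 11, 29, 1, 6, 16, 17, 15, 12, 24, 31, 19, 2, 36, 14, 27]. Tests: 21 box, 1 leaf. Nearest: P4.

== RESULT ==
21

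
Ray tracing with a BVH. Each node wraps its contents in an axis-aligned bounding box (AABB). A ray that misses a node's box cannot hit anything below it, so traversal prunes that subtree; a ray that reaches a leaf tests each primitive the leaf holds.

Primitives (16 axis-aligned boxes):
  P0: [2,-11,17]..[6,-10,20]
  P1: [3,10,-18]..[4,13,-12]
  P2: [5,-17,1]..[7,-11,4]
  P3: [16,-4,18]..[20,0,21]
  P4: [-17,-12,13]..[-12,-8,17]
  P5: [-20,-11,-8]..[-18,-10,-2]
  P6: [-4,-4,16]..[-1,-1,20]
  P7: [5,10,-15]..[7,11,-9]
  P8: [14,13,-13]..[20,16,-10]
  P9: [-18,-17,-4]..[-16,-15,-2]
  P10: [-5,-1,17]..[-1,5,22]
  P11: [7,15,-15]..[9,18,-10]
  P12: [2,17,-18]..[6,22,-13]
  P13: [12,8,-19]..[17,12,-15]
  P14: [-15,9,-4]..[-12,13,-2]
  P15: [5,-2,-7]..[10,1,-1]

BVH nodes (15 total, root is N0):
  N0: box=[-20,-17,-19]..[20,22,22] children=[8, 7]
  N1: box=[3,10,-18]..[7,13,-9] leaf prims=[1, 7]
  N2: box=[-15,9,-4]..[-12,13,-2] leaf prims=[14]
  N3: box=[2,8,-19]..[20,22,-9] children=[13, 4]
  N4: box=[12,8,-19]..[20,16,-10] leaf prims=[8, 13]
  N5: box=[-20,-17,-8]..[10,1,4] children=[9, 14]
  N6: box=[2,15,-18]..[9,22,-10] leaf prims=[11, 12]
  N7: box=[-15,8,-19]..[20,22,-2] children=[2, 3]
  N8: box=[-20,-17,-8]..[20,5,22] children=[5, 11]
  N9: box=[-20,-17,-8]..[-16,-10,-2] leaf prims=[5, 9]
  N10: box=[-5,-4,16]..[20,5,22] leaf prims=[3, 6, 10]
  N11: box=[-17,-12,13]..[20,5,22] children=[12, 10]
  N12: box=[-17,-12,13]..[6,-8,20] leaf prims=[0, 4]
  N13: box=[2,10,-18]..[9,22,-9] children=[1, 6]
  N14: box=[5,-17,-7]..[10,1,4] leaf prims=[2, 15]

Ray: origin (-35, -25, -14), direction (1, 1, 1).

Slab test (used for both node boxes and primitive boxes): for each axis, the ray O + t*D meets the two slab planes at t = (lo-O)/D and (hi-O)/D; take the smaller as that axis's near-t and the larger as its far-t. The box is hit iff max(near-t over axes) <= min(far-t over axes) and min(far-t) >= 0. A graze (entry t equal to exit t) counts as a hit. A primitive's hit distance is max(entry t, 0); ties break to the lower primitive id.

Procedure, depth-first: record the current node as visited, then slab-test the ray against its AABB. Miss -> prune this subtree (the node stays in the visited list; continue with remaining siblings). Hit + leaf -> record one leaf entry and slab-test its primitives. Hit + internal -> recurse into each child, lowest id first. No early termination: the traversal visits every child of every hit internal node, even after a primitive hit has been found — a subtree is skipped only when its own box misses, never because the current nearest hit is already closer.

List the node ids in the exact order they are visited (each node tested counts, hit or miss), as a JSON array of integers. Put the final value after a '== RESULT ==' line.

Traverse from the root:
N0 x:[15,55] y:[8,47] z:[-5,36] -> hit [15,36], descend [7, 8]
  N7 x:[20,55] y:[33,47] z:[-5,12] -> miss, prune
  N8 x:[15,55] y:[8,30] z:[6,36] -> hit [15,30], descend [5, 11]
    N5 x:[15,45] y:[8,26] z:[6,18] -> hit [15,18], descend [9, 14]
      N9 x:[15,19] y:[8,15] z:[6,12] -> miss, prune
      N14 x:[40,45] y:[8,26] z:[7,18] -> miss, prune
    N11 x:[18,55] y:[13,30] z:[27,36] -> hit [27,30], descend [10, 12]
      N10 x:[30,55] y:[21,30] z:[30,36] -> hit [30,30] leaf, test {P3(miss), P6(miss), P10(miss)}
      N12 x:[18,41] y:[13,17] z:[27,34] -> miss, prune

9 AABB tests over nodes [0, 7, 8, 5, 9, 14, 11, 10, 12]; 1 leaf entered; closest miss.

== RESULT ==
[0, 7, 8, 5, 9, 14, 11, 10, 12]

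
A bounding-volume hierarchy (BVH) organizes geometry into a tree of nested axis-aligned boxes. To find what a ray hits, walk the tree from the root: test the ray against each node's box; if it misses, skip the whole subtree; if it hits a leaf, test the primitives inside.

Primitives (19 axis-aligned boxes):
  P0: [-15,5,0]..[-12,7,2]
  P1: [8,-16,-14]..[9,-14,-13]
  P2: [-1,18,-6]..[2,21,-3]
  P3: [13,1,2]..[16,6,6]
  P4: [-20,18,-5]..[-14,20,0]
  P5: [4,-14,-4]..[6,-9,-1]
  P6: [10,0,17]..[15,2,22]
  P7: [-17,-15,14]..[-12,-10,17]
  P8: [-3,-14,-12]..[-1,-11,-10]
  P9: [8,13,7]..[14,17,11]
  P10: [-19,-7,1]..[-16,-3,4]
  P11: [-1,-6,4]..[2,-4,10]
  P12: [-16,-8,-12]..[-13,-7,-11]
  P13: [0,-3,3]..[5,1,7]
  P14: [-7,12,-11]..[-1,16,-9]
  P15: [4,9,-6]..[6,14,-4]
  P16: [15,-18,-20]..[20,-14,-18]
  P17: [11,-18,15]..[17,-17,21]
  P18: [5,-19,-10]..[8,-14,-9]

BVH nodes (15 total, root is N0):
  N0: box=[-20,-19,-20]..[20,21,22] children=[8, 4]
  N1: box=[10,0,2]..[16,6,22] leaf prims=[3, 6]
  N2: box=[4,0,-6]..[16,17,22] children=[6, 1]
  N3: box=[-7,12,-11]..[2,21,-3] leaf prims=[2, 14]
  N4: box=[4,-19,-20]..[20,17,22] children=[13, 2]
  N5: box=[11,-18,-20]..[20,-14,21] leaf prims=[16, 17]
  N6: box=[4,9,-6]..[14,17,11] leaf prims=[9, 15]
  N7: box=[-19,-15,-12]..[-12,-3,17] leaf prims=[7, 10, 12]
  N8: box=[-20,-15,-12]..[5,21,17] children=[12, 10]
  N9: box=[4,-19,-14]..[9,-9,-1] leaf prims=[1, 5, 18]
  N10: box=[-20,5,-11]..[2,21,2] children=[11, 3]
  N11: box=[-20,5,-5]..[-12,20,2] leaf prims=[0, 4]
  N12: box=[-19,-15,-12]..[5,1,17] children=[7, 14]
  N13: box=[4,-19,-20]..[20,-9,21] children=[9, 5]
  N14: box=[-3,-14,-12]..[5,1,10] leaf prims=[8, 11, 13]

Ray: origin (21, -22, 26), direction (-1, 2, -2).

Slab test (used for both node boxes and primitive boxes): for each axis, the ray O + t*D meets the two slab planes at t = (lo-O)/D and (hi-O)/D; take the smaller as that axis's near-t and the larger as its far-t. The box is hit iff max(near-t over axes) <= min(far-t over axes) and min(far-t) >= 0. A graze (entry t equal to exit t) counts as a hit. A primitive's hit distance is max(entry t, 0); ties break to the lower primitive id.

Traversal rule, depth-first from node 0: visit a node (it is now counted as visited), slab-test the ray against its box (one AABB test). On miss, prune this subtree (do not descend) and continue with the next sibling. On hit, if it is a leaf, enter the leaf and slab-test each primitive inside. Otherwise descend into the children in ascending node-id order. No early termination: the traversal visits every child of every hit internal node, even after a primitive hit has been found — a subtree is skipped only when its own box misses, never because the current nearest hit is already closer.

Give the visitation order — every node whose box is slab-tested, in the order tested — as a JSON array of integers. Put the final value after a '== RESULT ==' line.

Traverse from the root:
N0 x:[1,41] y:[3/2,43/2] z:[2,23] -> hit [2,43/2], descend [4, 8]
  N4 x:[1,17] y:[3/2,39/2] z:[2,23] -> hit [2,17], descend [2, 13]
    N2 x:[5,17] y:[11,39/2] z:[2,16] -> hit [11,16], descend [1, 6]
      N1 x:[5,11] y:[11,14] z:[2,12] -> hit [11,11] leaf, test {P3(miss), P6(miss)}
      N6 x:[7,17] y:[31/2,39/2] z:[15/2,16] -> hit [31/2,16] leaf, test {P9(miss), P15@t=31/2}
    N13 x:[1,17] y:[3/2,13/2] z:[5/2,23] -> hit [5/2,13/2], descend [5, 9]
      N5 x:[1,10] y:[2,4] z:[5/2,23] -> hit [5/2,4] leaf, test {P16(miss), P17(miss)}
      N9 x:[12,17] y:[3/2,13/2] z:[27/2,20] -> miss, prune
  N8 x:[16,41] y:[7/2,43/2] z:[9/2,19] -> hit [16,19], descend [10, 12]
    N10 x:[19,41] y:[27/2,43/2] z:[12,37/2] -> miss, prune
    N12 x:[16,40] y:[7/2,23/2] z:[9/2,19] -> miss, prune

11 AABB tests over nodes [0, 4, 2, 1, 6, 13, 5, 9, 8, 10, 12]; 3 leaves entered; closest P15.

== RESULT ==
[0, 4, 2, 1, 6, 13, 5, 9, 8, 10, 12]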